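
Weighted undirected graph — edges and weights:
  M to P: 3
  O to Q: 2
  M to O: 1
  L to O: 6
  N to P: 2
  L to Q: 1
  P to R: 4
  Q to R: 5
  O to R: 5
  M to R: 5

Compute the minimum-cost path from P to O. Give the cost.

Checking several routes:
P→R→M→O: 4 + 5 + 1 = 10
P→M→O: 3 + 1 = 4
P→R→Q→O: 4 + 5 + 2 = 11
P→R→O: 4 + 5 = 9
The minimum is 4.

4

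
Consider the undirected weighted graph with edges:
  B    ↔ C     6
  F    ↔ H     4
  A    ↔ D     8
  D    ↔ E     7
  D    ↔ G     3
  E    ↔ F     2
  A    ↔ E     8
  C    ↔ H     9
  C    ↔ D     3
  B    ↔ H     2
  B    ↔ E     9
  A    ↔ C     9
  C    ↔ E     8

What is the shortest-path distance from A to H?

A few of the A→H routes:
A→D→C→B→H: 8 + 3 + 6 + 2 = 19
A→D→C→H: 8 + 3 + 9 = 20
A→E→B→H: 8 + 9 + 2 = 19
A→C→B→H: 9 + 6 + 2 = 17
A→E→F→H: 8 + 2 + 4 = 14
A→C→H: 9 + 9 = 18
The minimum is 14.

14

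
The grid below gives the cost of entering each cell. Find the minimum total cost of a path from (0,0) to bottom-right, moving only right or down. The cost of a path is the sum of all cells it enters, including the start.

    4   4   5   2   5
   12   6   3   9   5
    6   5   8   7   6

Cheapest: (0,0) → (0,1) → (0,2) → (0,3) → (0,4) → (1,4) → (2,4)
  4 + 4 + 5 + 2 + 5 + 5 + 6 = 31

31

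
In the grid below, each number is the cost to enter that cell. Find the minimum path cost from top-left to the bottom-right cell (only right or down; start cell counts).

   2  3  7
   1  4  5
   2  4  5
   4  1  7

17

Best path: r0c0 -> r1c0 -> r2c0 -> r2c1 -> r3c1 -> r3c2
Cost: 2 + 1 + 2 + 4 + 1 + 7 = 17
(Top row then right column would cost 29.)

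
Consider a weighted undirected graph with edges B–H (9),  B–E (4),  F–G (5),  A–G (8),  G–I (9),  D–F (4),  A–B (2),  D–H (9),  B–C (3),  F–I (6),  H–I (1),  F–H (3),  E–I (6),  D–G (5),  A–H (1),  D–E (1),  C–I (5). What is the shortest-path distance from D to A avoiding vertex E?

Checking several routes:
D→F→H→A: 4 + 3 + 1 = 8
D→H→A: 9 + 1 = 10
D→F→I→H→A: 4 + 6 + 1 + 1 = 12
Shortest: 8.

8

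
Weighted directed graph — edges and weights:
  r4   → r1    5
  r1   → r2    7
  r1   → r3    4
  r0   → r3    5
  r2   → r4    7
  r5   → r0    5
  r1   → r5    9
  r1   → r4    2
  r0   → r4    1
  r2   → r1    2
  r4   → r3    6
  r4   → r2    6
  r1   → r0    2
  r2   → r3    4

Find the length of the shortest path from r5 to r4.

Routes from r5 to r4:
r5 → r0 → r4: 5 + 1 = 6
The minimum is 6.

6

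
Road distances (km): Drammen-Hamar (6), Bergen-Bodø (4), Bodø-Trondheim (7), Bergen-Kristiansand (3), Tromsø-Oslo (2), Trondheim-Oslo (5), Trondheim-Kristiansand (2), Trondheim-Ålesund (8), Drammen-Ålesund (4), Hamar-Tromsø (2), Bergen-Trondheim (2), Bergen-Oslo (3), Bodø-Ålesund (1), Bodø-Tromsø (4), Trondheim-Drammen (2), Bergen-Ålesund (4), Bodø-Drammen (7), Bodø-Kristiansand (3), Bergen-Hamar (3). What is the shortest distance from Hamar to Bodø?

Checking several routes:
Hamar-Tromsø-Bodø: 2 + 4 = 6
Hamar-Bergen-Bodø: 3 + 4 = 7
Hamar-Bergen-Kristiansand-Bodø: 3 + 3 + 3 = 9
Hamar-Bergen-Ålesund-Bodø: 3 + 4 + 1 = 8
The minimum is 6 km.

6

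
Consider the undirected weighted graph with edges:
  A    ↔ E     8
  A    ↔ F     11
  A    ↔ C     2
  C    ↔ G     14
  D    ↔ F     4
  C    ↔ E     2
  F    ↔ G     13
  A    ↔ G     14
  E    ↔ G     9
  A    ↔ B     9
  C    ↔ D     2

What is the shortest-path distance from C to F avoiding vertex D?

A few of the C→F routes:
C-G-F: 14 + 13 = 27
C-A-F: 2 + 11 = 13
C-E-A-F: 2 + 8 + 11 = 21
C-E-G-F: 2 + 9 + 13 = 24
C-A-G-F: 2 + 14 + 13 = 29
Shortest: 13.

13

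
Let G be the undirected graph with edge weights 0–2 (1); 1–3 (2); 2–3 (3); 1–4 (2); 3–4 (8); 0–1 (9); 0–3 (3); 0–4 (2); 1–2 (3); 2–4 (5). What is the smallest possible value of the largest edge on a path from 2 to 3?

A few of the 2→3 routes:
2 → 0 → 4 → 1 → 3: max(1, 2, 2, 2) = 2
2 → 0 → 3: max(1, 3) = 3
2 → 1 → 3: max(3, 2) = 3
2 → 1 → 4 → 0 → 3: max(3, 2, 2, 3) = 3
The minimum achievable maximum is 2.

2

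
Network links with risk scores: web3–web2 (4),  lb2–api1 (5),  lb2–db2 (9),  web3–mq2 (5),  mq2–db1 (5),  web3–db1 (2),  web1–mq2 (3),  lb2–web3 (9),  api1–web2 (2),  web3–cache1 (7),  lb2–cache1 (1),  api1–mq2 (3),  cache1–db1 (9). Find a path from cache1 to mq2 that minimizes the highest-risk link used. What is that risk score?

5

Checking several routes:
cache1-lb2-api1-web2-web3-db1-mq2: max(1, 5, 2, 4, 2, 5) = 5
cache1-web3-web2-api1-mq2: max(7, 4, 2, 3) = 7
cache1-lb2-api1-mq2: max(1, 5, 3) = 5
cache1-lb2-api1-web2-web3-mq2: max(1, 5, 2, 4, 5) = 5
Smallest bottleneck: 5.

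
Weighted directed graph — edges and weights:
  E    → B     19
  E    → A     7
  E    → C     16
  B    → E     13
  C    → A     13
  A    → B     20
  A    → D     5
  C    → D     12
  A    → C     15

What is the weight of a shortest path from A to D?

Paths from A to D:
A-C-D: 15 + 12 = 27
A-B-E-C-D: 20 + 13 + 16 + 12 = 61
A-D: 5
Shortest: 5.

5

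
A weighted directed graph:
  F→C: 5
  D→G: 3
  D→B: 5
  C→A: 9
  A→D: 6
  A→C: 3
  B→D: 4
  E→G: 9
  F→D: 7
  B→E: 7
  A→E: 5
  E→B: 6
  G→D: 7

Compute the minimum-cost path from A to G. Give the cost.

9

Paths from A to G:
A → E → B → D → G: 5 + 6 + 4 + 3 = 18
A → D → G: 6 + 3 = 9
A → E → G: 5 + 9 = 14
A → D → B → E → G: 6 + 5 + 7 + 9 = 27
Shortest: 9.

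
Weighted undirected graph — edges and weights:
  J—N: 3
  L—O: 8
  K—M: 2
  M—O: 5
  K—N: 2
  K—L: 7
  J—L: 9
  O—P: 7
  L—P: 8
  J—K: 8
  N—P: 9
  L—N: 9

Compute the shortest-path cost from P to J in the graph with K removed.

12

Comparing a few candidate routes:
P-L-J: 8 + 9 = 17
P-L-N-J: 8 + 9 + 3 = 20
P-N-J: 9 + 3 = 12
P-O-L-J: 7 + 8 + 9 = 24
The minimum is 12.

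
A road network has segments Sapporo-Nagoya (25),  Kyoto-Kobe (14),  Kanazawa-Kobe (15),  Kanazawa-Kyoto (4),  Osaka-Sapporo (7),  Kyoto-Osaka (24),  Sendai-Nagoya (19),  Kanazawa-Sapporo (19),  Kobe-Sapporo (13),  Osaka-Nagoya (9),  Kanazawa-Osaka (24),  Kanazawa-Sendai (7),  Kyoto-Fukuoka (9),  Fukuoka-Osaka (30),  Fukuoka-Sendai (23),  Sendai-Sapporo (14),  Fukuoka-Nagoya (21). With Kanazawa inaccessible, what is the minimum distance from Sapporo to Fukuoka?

Some routes from Sapporo to Fukuoka avoiding Kanazawa:
Sapporo-Nagoya-Fukuoka: 25 + 21 = 46
Sapporo-Sendai-Fukuoka: 14 + 23 = 37
Sapporo-Osaka-Nagoya-Fukuoka: 7 + 9 + 21 = 37
Sapporo-Kobe-Kyoto-Fukuoka: 13 + 14 + 9 = 36
Sapporo-Osaka-Kyoto-Fukuoka: 7 + 24 + 9 = 40
Sapporo-Osaka-Fukuoka: 7 + 30 = 37
Shortest: 36.

36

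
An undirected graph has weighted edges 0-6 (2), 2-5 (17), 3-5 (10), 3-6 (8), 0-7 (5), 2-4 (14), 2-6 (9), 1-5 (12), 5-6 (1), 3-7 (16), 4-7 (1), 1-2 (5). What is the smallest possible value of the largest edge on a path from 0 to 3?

Comparing a few candidate routes:
0 -> 7 -> 4 -> 2 -> 6 -> 3: max(5, 1, 14, 9, 8) = 14
0 -> 7 -> 4 -> 2 -> 6 -> 5 -> 3: max(5, 1, 14, 9, 1, 10) = 14
0 -> 6 -> 2 -> 1 -> 5 -> 3: max(2, 9, 5, 12, 10) = 12
0 -> 6 -> 3: max(2, 8) = 8
0 -> 6 -> 5 -> 3: max(2, 1, 10) = 10
The minimum achievable maximum is 8.

8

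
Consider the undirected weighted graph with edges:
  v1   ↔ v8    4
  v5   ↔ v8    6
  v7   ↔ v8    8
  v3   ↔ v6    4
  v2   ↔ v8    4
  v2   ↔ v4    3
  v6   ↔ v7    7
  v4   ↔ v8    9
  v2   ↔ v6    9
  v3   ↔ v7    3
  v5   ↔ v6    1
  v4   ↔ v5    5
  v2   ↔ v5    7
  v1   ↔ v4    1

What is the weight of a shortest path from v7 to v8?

Comparing a few candidate routes:
v7 - v3 - v6 - v5 - v2 - v8: 3 + 4 + 1 + 7 + 4 = 19
v7 - v6 - v5 - v4 - v1 - v8: 7 + 1 + 5 + 1 + 4 = 18
v7 - v6 - v5 - v8: 7 + 1 + 6 = 14
v7 - v3 - v6 - v5 - v8: 3 + 4 + 1 + 6 = 14
v7 - v3 - v6 - v5 - v4 - v1 - v8: 3 + 4 + 1 + 5 + 1 + 4 = 18
v7 - v8: 8
The minimum is 8.

8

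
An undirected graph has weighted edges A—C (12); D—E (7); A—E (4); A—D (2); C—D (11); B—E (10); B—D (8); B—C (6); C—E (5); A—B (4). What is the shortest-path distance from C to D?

Checking several routes:
C → B → D: 6 + 8 = 14
C → D: 11
C → E → A → D: 5 + 4 + 2 = 11
C → A → D: 12 + 2 = 14
C → E → D: 5 + 7 = 12
C → B → A → D: 6 + 4 + 2 = 12
Best route has total 11.

11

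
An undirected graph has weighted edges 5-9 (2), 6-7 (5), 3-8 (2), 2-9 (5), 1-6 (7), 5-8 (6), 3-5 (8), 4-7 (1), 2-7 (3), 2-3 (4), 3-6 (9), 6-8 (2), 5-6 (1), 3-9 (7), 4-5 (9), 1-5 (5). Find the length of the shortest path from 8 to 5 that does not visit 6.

6

Checking several routes:
8 -> 3 -> 9 -> 5: 2 + 7 + 2 = 11
8 -> 3 -> 5: 2 + 8 = 10
8 -> 3 -> 2 -> 9 -> 5: 2 + 4 + 5 + 2 = 13
8 -> 5: 6
8 -> 3 -> 2 -> 7 -> 4 -> 5: 2 + 4 + 3 + 1 + 9 = 19
The minimum is 6.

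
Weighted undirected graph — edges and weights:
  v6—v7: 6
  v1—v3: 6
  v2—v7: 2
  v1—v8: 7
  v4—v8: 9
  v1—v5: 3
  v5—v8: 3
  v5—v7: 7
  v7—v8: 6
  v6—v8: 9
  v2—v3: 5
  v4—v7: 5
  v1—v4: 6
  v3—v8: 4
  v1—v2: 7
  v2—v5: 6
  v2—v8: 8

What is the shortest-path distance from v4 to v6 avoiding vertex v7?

Some routes from v4 to v6 avoiding v7:
v4-v8-v6: 9 + 9 = 18
v4-v1-v3-v8-v6: 6 + 6 + 4 + 9 = 25
v4-v1-v8-v6: 6 + 7 + 9 = 22
v4-v1-v2-v3-v8-v6: 6 + 7 + 5 + 4 + 9 = 31
v4-v1-v2-v8-v6: 6 + 7 + 8 + 9 = 30
v4-v1-v5-v8-v6: 6 + 3 + 3 + 9 = 21
Shortest: 18.

18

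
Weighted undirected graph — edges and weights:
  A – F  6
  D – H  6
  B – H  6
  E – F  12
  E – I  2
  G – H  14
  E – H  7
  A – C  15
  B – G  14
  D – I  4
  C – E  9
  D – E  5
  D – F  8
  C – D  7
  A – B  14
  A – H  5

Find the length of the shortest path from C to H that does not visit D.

16

A few of the C→H routes:
C - E - H: 9 + 7 = 16
C - A - B - H: 15 + 14 + 6 = 35
C - E - F - A - H: 9 + 12 + 6 + 5 = 32
C - A - F - E - H: 15 + 6 + 12 + 7 = 40
C - A - H: 15 + 5 = 20
The minimum is 16.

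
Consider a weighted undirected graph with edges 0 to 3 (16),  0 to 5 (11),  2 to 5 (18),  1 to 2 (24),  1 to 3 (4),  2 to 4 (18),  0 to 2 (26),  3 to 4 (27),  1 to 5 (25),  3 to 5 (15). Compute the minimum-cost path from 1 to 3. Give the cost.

Some routes from 1 to 3:
1-2-0-3: 24 + 26 + 16 = 66
1-2-5-3: 24 + 18 + 15 = 57
1-5-0-3: 25 + 11 + 16 = 52
1-3: 4
1-5-3: 25 + 15 = 40
1-2-5-0-3: 24 + 18 + 11 + 16 = 69
Best route has total 4.

4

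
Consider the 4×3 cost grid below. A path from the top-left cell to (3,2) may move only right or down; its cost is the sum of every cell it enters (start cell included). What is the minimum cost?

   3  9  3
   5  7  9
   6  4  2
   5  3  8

Take (0,0)→(1,0)→(2,0)→(2,1)→(2,2)→(3,2) for a total of 3 + 5 + 6 + 4 + 2 + 8 = 28.
(Top row then right column would cost 34.)

28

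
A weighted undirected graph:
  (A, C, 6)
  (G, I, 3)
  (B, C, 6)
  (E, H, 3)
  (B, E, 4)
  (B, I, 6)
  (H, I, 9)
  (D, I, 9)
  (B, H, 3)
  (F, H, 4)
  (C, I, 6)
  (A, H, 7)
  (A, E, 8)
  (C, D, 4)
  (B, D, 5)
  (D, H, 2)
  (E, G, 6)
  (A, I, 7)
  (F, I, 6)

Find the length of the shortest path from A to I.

A few of the A→I routes:
A -> H -> I: 7 + 9 = 16
A -> I: 7
A -> H -> B -> I: 7 + 3 + 6 = 16
A -> C -> I: 6 + 6 = 12
The minimum is 7.

7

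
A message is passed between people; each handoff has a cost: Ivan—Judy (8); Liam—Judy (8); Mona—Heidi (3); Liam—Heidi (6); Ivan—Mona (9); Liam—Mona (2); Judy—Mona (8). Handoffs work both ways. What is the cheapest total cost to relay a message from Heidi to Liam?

5

Candidate routes:
Heidi-Mona-Judy-Liam: 3 + 8 + 8 = 19
Heidi-Liam: 6
Heidi-Mona-Ivan-Judy-Liam: 3 + 9 + 8 + 8 = 28
Heidi-Mona-Liam: 3 + 2 = 5
Best route has total 5.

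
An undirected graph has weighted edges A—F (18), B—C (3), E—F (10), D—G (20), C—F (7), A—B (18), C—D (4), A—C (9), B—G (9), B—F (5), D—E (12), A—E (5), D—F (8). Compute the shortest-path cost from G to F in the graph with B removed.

A few of the G→F routes:
G → D → F: 20 + 8 = 28
G → D → E → F: 20 + 12 + 10 = 42
G → D → C → F: 20 + 4 + 7 = 31
The minimum is 28.

28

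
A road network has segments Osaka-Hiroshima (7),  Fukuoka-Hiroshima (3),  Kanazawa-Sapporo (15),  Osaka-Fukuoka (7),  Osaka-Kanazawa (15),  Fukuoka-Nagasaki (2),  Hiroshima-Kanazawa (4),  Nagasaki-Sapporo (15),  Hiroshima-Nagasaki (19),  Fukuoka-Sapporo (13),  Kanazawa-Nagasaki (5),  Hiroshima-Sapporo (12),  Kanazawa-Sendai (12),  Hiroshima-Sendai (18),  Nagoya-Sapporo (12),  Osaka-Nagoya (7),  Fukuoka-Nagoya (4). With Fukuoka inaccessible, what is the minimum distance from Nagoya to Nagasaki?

23

Some routes from Nagoya to Nagasaki avoiding Fukuoka:
Nagoya -> Sapporo -> Nagasaki: 12 + 15 = 27
Nagoya -> Sapporo -> Kanazawa -> Nagasaki: 12 + 15 + 5 = 32
Nagoya -> Osaka -> Kanazawa -> Nagasaki: 7 + 15 + 5 = 27
Nagoya -> Osaka -> Hiroshima -> Kanazawa -> Nagasaki: 7 + 7 + 4 + 5 = 23
Nagoya -> Osaka -> Hiroshima -> Nagasaki: 7 + 7 + 19 = 33
The minimum is 23 km.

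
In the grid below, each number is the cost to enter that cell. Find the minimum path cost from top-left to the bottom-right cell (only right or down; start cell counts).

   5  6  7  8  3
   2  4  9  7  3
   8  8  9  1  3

Best path: [0,0]→[1,0]→[1,1]→[1,2]→[1,3]→[2,3]→[2,4]
Cost: 5 + 2 + 4 + 9 + 7 + 1 + 3 = 31

31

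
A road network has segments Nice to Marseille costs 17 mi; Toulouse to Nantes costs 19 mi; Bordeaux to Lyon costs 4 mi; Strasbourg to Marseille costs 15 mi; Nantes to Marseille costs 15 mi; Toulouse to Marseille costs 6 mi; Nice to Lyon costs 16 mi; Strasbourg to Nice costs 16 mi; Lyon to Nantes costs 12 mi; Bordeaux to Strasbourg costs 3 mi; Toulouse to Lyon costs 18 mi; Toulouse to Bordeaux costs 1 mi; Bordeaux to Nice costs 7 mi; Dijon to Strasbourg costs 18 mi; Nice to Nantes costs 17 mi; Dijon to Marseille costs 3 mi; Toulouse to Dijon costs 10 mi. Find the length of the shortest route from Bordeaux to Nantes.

A few of the Bordeaux→Nantes routes:
Bordeaux→Lyon→Nantes: 4 + 12 = 16
Bordeaux→Toulouse→Nantes: 1 + 19 = 20
Bordeaux→Toulouse→Marseille→Nantes: 1 + 6 + 15 = 22
Bordeaux→Nice→Nantes: 7 + 17 = 24
The minimum is 16 mi.

16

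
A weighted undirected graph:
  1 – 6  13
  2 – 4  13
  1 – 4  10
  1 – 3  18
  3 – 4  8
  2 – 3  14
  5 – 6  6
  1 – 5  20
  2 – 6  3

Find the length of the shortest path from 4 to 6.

16

Some routes from 4 to 6:
4 -> 1 -> 6: 10 + 13 = 23
4 -> 2 -> 6: 13 + 3 = 16
4 -> 3 -> 2 -> 6: 8 + 14 + 3 = 25
The minimum is 16.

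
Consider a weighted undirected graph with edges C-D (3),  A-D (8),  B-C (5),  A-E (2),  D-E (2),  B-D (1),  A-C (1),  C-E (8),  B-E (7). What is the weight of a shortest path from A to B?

5

Some routes from A to B:
A-E-B: 2 + 7 = 9
A-C-D-B: 1 + 3 + 1 = 5
A-D-B: 8 + 1 = 9
A-C-B: 1 + 5 = 6
A-E-D-B: 2 + 2 + 1 = 5
The minimum is 5.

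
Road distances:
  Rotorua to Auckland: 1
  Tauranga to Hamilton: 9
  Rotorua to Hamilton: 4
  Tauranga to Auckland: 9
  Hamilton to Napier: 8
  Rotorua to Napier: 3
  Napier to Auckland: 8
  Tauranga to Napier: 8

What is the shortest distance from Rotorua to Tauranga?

10

A few of the Rotorua→Tauranga routes:
Rotorua -> Auckland -> Napier -> Tauranga: 1 + 8 + 8 = 17
Rotorua -> Hamilton -> Tauranga: 4 + 9 = 13
Rotorua -> Napier -> Tauranga: 3 + 8 = 11
Rotorua -> Auckland -> Tauranga: 1 + 9 = 10
Rotorua -> Napier -> Auckland -> Tauranga: 3 + 8 + 9 = 20
Rotorua -> Napier -> Hamilton -> Tauranga: 3 + 8 + 9 = 20
Shortest: 10.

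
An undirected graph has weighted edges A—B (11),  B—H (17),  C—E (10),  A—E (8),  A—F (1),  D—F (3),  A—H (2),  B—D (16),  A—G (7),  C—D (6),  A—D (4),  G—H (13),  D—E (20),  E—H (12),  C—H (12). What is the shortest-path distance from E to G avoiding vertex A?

25

Some routes from E to G avoiding A:
E - C - H - G: 10 + 12 + 13 = 35
E - H - G: 12 + 13 = 25
E - C - D - B - H - G: 10 + 6 + 16 + 17 + 13 = 62
E - D - C - H - G: 20 + 6 + 12 + 13 = 51
The minimum is 25.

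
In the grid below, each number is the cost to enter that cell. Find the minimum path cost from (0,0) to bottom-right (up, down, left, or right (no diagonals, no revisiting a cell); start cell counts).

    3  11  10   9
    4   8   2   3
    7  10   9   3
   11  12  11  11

34

Path [0,0] -> [1,0] -> [1,1] -> [1,2] -> [1,3] -> [2,3] -> [3,3]: 3 + 4 + 8 + 2 + 3 + 3 + 11 = 34.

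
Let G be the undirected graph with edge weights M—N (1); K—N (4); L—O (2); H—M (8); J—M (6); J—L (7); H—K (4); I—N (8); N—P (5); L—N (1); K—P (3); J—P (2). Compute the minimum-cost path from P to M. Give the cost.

6

Comparing a few candidate routes:
P→K→N→M: 3 + 4 + 1 = 8
P→J→L→N→M: 2 + 7 + 1 + 1 = 11
P→J→M: 2 + 6 = 8
P→N→M: 5 + 1 = 6
Shortest: 6.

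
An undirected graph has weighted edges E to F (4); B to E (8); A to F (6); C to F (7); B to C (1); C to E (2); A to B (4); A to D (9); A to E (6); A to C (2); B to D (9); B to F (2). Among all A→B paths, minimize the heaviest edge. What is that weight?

A few of the A→B routes:
A → C → B: max(2, 1) = 2
A → E → F → B: max(6, 4, 2) = 6
A → B: max(4) = 4
A → C → E → F → B: max(2, 2, 4, 2) = 4
The minimum achievable maximum is 2.

2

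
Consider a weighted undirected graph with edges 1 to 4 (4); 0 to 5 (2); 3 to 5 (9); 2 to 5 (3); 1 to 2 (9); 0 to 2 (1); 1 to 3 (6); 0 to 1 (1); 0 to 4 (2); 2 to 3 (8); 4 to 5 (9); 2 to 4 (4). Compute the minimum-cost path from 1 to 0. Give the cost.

1

Comparing a few candidate routes:
1 -> 0: 1
1 -> 4 -> 0: 4 + 2 = 6
1 -> 4 -> 2 -> 0: 4 + 4 + 1 = 9
The minimum is 1.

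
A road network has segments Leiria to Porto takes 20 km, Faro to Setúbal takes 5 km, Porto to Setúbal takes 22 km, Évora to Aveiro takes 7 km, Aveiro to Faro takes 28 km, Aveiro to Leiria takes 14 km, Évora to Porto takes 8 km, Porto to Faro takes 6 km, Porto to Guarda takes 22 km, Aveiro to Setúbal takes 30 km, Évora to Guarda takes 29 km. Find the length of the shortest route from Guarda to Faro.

28

Comparing a few candidate routes:
Guarda → Porto → Faro: 22 + 6 = 28
Guarda → Porto → Évora → Aveiro → Faro: 22 + 8 + 7 + 28 = 65
Guarda → Porto → Setúbal → Faro: 22 + 22 + 5 = 49
Guarda → Évora → Aveiro → Faro: 29 + 7 + 28 = 64
Guarda → Évora → Porto → Faro: 29 + 8 + 6 = 43
Guarda → Évora → Porto → Setúbal → Faro: 29 + 8 + 22 + 5 = 64
The minimum is 28 km.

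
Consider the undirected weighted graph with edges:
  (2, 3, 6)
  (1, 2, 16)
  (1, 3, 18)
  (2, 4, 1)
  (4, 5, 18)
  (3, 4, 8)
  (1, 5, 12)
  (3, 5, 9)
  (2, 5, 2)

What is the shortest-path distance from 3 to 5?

Checking several routes:
3 -> 5: 9
3 -> 4 -> 2 -> 5: 8 + 1 + 2 = 11
3 -> 2 -> 5: 6 + 2 = 8
Best route has total 8.

8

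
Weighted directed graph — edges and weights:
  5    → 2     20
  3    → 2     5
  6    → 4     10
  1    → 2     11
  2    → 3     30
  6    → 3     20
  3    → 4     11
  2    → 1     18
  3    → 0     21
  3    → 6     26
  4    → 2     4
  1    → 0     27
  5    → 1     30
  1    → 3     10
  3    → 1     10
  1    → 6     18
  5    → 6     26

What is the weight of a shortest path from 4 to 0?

Candidate routes:
4 - 2 - 3 - 0: 4 + 30 + 21 = 55
4 - 2 - 1 - 3 - 0: 4 + 18 + 10 + 21 = 53
4 - 2 - 1 - 0: 4 + 18 + 27 = 49
4 - 2 - 3 - 1 - 0: 4 + 30 + 10 + 27 = 71
4 - 2 - 1 - 6 - 3 - 0: 4 + 18 + 18 + 20 + 21 = 81
Best route has total 49.

49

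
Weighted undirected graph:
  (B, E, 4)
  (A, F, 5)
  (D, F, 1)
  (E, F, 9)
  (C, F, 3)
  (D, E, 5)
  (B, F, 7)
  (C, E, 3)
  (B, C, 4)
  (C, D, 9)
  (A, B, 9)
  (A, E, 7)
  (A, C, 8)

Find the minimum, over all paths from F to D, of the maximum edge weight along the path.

Comparing a few candidate routes:
F → C → E → D: max(3, 3, 5) = 5
F → D: max(1) = 1
F → C → B → E → D: max(3, 4, 4, 5) = 5
The minimum achievable maximum is 1.

1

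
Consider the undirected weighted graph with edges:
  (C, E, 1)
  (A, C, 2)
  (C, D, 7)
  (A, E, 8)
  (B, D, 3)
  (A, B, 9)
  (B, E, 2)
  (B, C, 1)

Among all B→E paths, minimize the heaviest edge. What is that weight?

Checking several routes:
B → C → E: max(1, 1) = 1
B → D → C → E: max(3, 7, 1) = 7
B → C → A → E: max(1, 2, 8) = 8
B → D → C → A → E: max(3, 7, 2, 8) = 8
B → E: max(2) = 2
Best route has worst link 1.

1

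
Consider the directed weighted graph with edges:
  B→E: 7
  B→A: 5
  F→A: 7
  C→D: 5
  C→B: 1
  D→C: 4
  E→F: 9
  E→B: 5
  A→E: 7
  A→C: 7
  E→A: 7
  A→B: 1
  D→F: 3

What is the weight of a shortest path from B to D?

Routes from B to D:
B-E-A-C-D: 7 + 7 + 7 + 5 = 26
B-E-F-A-C-D: 7 + 9 + 7 + 7 + 5 = 35
B-A-C-D: 5 + 7 + 5 = 17
The minimum is 17.

17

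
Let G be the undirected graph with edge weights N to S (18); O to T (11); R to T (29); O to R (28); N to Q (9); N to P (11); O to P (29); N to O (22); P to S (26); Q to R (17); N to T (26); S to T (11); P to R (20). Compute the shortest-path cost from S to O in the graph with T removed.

Some routes from S to O avoiding T:
S-N-P-O: 18 + 11 + 29 = 58
S-P-O: 26 + 29 = 55
S-N-O: 18 + 22 = 40
Best route has total 40.

40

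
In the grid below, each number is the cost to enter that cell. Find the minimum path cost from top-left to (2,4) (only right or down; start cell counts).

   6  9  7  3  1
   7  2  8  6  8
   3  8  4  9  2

36

Cheapest: [0,0] [0,1] [0,2] [0,3] [0,4] [1,4] [2,4]
  6 + 9 + 7 + 3 + 1 + 8 + 2 = 36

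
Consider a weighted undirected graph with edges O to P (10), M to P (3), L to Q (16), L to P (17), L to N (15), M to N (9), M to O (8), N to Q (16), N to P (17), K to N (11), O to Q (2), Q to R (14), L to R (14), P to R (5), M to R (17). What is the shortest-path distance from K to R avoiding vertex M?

Checking several routes:
K-N-Q-R: 11 + 16 + 14 = 41
K-N-L-R: 11 + 15 + 14 = 40
K-N-P-R: 11 + 17 + 5 = 33
Best route has total 33.

33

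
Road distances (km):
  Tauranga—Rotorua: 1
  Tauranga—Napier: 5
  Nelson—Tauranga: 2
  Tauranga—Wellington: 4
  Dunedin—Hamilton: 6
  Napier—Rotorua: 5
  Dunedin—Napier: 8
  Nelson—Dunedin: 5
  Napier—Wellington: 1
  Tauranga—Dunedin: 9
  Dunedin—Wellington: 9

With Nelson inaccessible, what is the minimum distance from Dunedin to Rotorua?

10

A few of the Dunedin→Rotorua routes:
Dunedin→Napier→Rotorua: 8 + 5 = 13
Dunedin→Napier→Wellington→Tauranga→Rotorua: 8 + 1 + 4 + 1 = 14
Dunedin→Tauranga→Rotorua: 9 + 1 = 10
Dunedin→Napier→Tauranga→Rotorua: 8 + 5 + 1 = 14
Best route has total 10 km.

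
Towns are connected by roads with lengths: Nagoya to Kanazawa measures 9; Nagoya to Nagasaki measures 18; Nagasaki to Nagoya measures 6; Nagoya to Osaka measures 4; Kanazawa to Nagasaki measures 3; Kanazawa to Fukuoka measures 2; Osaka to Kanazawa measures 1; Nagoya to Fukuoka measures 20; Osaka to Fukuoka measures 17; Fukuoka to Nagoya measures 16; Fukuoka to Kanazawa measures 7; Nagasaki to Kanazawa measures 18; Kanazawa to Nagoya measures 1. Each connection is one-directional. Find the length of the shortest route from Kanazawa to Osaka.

Candidate routes:
Kanazawa → Nagoya → Osaka: 1 + 4 = 5
Kanazawa → Nagasaki → Nagoya → Osaka: 3 + 6 + 4 = 13
Kanazawa → Fukuoka → Nagoya → Osaka: 2 + 16 + 4 = 22
Best route has total 5.

5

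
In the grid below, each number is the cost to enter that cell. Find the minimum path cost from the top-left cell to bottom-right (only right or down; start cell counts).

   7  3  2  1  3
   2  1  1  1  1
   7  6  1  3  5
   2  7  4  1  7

One optimal route is [0,0] -> [1,0] -> [1,1] -> [1,2] -> [1,3] -> [2,3] -> [3,3] -> [3,4].
Its cost is 7 + 2 + 1 + 1 + 1 + 3 + 1 + 7 = 23.
For comparison, the top-then-right route costs 29.

23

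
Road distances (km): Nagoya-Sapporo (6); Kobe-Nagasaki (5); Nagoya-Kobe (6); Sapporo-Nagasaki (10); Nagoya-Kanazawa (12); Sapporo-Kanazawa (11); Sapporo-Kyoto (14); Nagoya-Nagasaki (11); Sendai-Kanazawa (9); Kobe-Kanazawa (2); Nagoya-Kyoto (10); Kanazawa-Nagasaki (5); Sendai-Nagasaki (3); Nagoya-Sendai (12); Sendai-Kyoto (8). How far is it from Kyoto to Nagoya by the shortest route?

Some routes from Kyoto to Nagoya:
Kyoto → Sendai → Nagasaki → Kobe → Nagoya: 8 + 3 + 5 + 6 = 22
Kyoto → Sendai → Nagasaki → Nagoya: 8 + 3 + 11 = 22
Kyoto → Sapporo → Nagoya: 14 + 6 = 20
Kyoto → Sendai → Nagoya: 8 + 12 = 20
Kyoto → Nagoya: 10
Best route has total 10 km.

10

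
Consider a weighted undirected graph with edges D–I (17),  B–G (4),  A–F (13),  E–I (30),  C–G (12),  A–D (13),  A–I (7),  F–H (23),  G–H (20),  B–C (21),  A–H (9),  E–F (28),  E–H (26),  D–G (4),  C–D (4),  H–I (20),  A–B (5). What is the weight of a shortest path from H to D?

22

Checking several routes:
H→A→I→D: 9 + 7 + 17 = 33
H→G→D: 20 + 4 = 24
H→A→D: 9 + 13 = 22
H→A→B→G→D: 9 + 5 + 4 + 4 = 22
The minimum is 22.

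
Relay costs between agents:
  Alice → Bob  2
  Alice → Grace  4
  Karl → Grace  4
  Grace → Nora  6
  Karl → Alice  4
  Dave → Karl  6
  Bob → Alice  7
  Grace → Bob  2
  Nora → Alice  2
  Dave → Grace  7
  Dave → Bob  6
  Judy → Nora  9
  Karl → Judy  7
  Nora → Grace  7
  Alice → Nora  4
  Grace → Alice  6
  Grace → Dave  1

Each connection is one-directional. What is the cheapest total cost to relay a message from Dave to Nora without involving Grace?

Candidate routes:
Dave-Karl-Alice-Nora: 6 + 4 + 4 = 14
Dave-Bob-Alice-Nora: 6 + 7 + 4 = 17
Dave-Karl-Judy-Nora: 6 + 7 + 9 = 22
Best route has total 14.

14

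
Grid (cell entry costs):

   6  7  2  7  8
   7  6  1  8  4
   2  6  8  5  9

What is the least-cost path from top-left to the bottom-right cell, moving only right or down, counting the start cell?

Take (0,0) -> (0,1) -> (0,2) -> (1,2) -> (1,3) -> (1,4) -> (2,4) for a total of 6 + 7 + 2 + 1 + 8 + 4 + 9 = 37.

37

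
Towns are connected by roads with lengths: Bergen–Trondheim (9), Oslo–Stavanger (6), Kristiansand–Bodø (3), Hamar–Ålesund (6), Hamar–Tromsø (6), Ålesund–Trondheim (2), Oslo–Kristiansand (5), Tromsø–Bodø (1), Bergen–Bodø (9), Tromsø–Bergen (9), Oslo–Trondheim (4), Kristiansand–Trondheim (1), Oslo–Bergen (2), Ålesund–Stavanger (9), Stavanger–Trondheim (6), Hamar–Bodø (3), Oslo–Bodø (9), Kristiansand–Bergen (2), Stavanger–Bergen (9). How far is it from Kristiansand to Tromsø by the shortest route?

4

Checking several routes:
Kristiansand - Bergen - Oslo - Bodø - Tromsø: 2 + 2 + 9 + 1 = 14
Kristiansand - Bodø - Hamar - Tromsø: 3 + 3 + 6 = 12
Kristiansand - Bodø - Tromsø: 3 + 1 = 4
Kristiansand - Bergen - Bodø - Tromsø: 2 + 9 + 1 = 12
Kristiansand - Trondheim - Ålesund - Hamar - Bodø - Tromsø: 1 + 2 + 6 + 3 + 1 = 13
Kristiansand - Bergen - Tromsø: 2 + 9 = 11
Shortest: 4.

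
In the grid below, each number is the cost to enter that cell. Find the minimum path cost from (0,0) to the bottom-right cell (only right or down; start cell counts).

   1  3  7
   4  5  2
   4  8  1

Best path: r0c0 -> r0c1 -> r1c1 -> r1c2 -> r2c2
Cost: 1 + 3 + 5 + 2 + 1 = 12

12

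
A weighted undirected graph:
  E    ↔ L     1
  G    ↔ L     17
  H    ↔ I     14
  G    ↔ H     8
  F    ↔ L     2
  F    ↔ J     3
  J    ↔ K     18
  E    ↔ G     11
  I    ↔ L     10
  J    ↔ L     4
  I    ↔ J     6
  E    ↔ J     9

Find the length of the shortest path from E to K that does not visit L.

27

Candidate routes:
E → G → H → I → J → K: 11 + 8 + 14 + 6 + 18 = 57
E → J → K: 9 + 18 = 27
Shortest: 27.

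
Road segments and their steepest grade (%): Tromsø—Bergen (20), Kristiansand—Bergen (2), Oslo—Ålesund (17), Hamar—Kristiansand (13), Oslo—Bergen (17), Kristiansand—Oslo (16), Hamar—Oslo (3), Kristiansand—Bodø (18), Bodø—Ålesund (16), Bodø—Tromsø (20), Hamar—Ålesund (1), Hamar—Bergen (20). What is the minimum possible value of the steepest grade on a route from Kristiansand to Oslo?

13

Comparing a few candidate routes:
Kristiansand -> Oslo: max(16) = 16
Kristiansand -> Bergen -> Oslo: max(2, 17) = 17
Kristiansand -> Bodø -> Ålesund -> Oslo: max(18, 16, 17) = 18
Kristiansand -> Hamar -> Oslo: max(13, 3) = 13
Kristiansand -> Hamar -> Ålesund -> Oslo: max(13, 1, 17) = 17
The minimum achievable maximum is 13%.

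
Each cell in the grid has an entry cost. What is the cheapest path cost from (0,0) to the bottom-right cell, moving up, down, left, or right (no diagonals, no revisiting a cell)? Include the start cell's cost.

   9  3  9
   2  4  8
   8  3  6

Best path: [0,0]→[1,0]→[1,1]→[2,1]→[2,2]
Cost: 9 + 2 + 4 + 3 + 6 = 24

24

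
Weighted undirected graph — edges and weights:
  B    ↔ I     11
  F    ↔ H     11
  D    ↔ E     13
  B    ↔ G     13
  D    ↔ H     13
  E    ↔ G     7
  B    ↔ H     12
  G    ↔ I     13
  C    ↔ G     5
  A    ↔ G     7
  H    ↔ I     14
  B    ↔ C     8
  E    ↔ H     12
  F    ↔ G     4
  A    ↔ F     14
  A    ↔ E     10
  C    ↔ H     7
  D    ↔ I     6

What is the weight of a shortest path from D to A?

Comparing a few candidate routes:
D→H→E→A: 13 + 12 + 10 = 35
D→E→G→A: 13 + 7 + 7 = 27
D→E→A: 13 + 10 = 23
D→I→G→A: 6 + 13 + 7 = 26
D→H→C→G→A: 13 + 7 + 5 + 7 = 32
Best route has total 23.

23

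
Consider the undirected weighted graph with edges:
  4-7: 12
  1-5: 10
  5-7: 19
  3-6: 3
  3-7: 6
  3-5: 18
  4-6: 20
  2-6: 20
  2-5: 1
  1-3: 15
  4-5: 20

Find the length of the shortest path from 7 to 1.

21

Comparing a few candidate routes:
7→3→5→1: 6 + 18 + 10 = 34
7→3→1: 6 + 15 = 21
7→5→1: 19 + 10 = 29
7→4→5→1: 12 + 20 + 10 = 42
7→3→6→2→5→1: 6 + 3 + 20 + 1 + 10 = 40
7→4→6→3→1: 12 + 20 + 3 + 15 = 50
Shortest: 21.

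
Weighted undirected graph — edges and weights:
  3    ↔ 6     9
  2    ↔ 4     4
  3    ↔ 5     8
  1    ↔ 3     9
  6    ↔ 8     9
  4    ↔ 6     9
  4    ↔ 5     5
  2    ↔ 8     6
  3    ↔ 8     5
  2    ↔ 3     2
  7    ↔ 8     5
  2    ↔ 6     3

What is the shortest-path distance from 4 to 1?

Checking several routes:
4 → 6 → 2 → 3 → 1: 9 + 3 + 2 + 9 = 23
4 → 6 → 3 → 1: 9 + 9 + 9 = 27
4 → 2 → 3 → 1: 4 + 2 + 9 = 15
4 → 5 → 3 → 1: 5 + 8 + 9 = 22
4 → 2 → 6 → 3 → 1: 4 + 3 + 9 + 9 = 25
4 → 2 → 8 → 3 → 1: 4 + 6 + 5 + 9 = 24
The minimum is 15.

15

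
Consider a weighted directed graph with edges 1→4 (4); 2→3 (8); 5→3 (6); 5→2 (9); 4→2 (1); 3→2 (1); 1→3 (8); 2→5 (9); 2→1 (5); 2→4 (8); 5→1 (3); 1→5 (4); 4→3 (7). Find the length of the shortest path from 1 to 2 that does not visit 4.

Paths from 1 to 2 avoiding 4:
1→5→3→2: 4 + 6 + 1 = 11
1→3→2: 8 + 1 = 9
1→5→2: 4 + 9 = 13
The minimum is 9.

9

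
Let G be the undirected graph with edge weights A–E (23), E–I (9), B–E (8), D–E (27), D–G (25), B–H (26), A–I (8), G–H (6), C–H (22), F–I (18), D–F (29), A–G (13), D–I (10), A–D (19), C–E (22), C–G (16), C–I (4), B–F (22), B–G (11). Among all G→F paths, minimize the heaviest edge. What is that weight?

18

A few of the G→F routes:
G -> B -> E -> I -> F: max(11, 8, 9, 18) = 18
G -> C -> I -> F: max(16, 4, 18) = 18
G -> A -> I -> F: max(13, 8, 18) = 18
G -> A -> I -> C -> E -> B -> F: max(13, 8, 4, 22, 8, 22) = 22
G -> A -> I -> E -> B -> F: max(13, 8, 9, 8, 22) = 22
G -> A -> D -> I -> F: max(13, 19, 10, 18) = 19
Best route has worst link 18.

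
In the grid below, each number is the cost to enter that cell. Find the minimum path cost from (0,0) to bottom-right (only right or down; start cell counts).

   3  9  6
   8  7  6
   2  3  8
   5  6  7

29

Cheapest: [0,0]→[1,0]→[2,0]→[2,1]→[3,1]→[3,2]
  3 + 8 + 2 + 3 + 6 + 7 = 29
(Top row then right column would cost 39.)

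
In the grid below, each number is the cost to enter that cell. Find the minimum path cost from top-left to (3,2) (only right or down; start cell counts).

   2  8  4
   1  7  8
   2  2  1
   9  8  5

One optimal route is [0,0] → [1,0] → [2,0] → [2,1] → [2,2] → [3,2].
Its cost is 2 + 1 + 2 + 2 + 1 + 5 = 13.
(Top row then right column would cost 28.)

13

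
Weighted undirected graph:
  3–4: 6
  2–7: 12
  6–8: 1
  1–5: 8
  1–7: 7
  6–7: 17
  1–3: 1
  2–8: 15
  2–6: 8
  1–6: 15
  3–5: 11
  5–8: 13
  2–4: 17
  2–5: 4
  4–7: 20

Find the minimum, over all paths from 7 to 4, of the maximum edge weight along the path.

7

A few of the 7→4 routes:
7 -> 2 -> 6 -> 8 -> 5 -> 1 -> 3 -> 4: max(12, 8, 1, 13, 8, 1, 6) = 13
7 -> 2 -> 5 -> 3 -> 4: max(12, 4, 11, 6) = 12
7 -> 1 -> 5 -> 3 -> 4: max(7, 8, 11, 6) = 11
7 -> 2 -> 5 -> 1 -> 3 -> 4: max(12, 4, 8, 1, 6) = 12
7 -> 1 -> 3 -> 4: max(7, 1, 6) = 7
Best route has worst link 7.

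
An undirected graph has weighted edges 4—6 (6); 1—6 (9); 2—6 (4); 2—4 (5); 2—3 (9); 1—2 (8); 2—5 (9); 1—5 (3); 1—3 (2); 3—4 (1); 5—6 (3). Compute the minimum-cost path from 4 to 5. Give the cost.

6

Some routes from 4 to 5:
4 - 3 - 1 - 5: 1 + 2 + 3 = 6
4 - 3 - 1 - 6 - 5: 1 + 2 + 9 + 3 = 15
4 - 2 - 6 - 5: 5 + 4 + 3 = 12
4 - 6 - 5: 6 + 3 = 9
4 - 2 - 5: 5 + 9 = 14
Best route has total 6.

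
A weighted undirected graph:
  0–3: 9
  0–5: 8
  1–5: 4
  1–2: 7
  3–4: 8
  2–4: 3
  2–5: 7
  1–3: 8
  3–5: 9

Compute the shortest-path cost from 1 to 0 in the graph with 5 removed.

17

Paths from 1 to 0 avoiding 5:
1→2→4→3→0: 7 + 3 + 8 + 9 = 27
1→3→0: 8 + 9 = 17
Best route has total 17.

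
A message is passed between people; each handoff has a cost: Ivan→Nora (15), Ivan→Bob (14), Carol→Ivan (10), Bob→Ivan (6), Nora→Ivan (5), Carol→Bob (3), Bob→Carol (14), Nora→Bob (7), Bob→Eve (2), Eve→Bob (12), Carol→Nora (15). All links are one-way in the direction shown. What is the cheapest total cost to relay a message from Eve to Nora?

Routes from Eve to Nora:
Eve - Bob - Carol - Ivan - Nora: 12 + 14 + 10 + 15 = 51
Eve - Bob - Carol - Nora: 12 + 14 + 15 = 41
Eve - Bob - Ivan - Nora: 12 + 6 + 15 = 33
Shortest: 33.

33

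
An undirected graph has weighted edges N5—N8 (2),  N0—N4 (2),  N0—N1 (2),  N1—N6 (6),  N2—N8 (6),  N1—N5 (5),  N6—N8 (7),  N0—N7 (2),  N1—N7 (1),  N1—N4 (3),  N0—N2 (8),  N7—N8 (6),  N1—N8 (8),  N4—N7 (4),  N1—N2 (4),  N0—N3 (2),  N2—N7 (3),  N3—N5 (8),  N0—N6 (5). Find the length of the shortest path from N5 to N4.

8

Comparing a few candidate routes:
N5 - N1 - N7 - N4: 5 + 1 + 4 = 10
N5 - N1 - N0 - N4: 5 + 2 + 2 = 9
N5 - N1 - N7 - N0 - N4: 5 + 1 + 2 + 2 = 10
N5 - N1 - N4: 5 + 3 = 8
Shortest: 8.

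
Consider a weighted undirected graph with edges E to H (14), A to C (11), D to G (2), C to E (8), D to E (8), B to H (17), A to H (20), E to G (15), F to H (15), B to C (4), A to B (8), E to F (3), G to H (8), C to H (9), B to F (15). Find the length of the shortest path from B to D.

Some routes from B to D:
B-C-E-D: 4 + 8 + 8 = 20
B-C-H-G-D: 4 + 9 + 8 + 2 = 23
B-F-E-D: 15 + 3 + 8 = 26
Best route has total 20.

20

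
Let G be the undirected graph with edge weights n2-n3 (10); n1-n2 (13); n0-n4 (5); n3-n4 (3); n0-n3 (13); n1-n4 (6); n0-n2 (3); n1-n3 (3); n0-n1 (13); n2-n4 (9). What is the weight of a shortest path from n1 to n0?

Comparing a few candidate routes:
n1-n2-n0: 13 + 3 = 16
n1-n0: 13
n1-n3-n4-n0: 3 + 3 + 5 = 11
n1-n3-n2-n0: 3 + 10 + 3 = 16
n1-n4-n0: 6 + 5 = 11
The minimum is 11.

11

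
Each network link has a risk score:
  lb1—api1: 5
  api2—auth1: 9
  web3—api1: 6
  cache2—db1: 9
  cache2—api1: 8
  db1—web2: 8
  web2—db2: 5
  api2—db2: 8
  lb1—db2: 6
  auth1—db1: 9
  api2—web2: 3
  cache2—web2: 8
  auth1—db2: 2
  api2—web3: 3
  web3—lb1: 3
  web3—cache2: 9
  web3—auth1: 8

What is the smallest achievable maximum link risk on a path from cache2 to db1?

8

Comparing a few candidate routes:
cache2-api1-web3-auth1-db2-api2-web2-db1: max(8, 6, 8, 2, 8, 3, 8) = 8
cache2-api1-web3-lb1-db2-web2-db1: max(8, 6, 3, 6, 5, 8) = 8
cache2-web2-db1: max(8, 8) = 8
cache2-api1-web3-api2-db2-web2-db1: max(8, 6, 3, 8, 5, 8) = 8
cache2-api1-web3-lb1-db2-api2-web2-db1: max(8, 6, 3, 6, 8, 3, 8) = 8
cache2-api1-web3-auth1-db2-web2-db1: max(8, 6, 8, 2, 5, 8) = 8
Smallest bottleneck: 8.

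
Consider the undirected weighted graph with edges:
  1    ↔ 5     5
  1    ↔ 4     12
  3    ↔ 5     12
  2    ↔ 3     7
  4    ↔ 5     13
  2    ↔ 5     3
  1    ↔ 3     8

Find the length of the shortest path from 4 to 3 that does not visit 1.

Routes from 4 to 3 avoiding 1:
4 -> 5 -> 3: 13 + 12 = 25
4 -> 5 -> 2 -> 3: 13 + 3 + 7 = 23
Best route has total 23.

23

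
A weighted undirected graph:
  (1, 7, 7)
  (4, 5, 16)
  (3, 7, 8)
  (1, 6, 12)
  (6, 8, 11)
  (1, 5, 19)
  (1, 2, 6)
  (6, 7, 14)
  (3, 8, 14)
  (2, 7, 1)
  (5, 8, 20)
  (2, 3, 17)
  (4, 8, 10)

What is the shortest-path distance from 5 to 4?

16

Checking several routes:
5 → 1 → 7 → 3 → 8 → 4: 19 + 7 + 8 + 14 + 10 = 58
5 → 4: 16
5 → 1 → 6 → 8 → 4: 19 + 12 + 11 + 10 = 52
5 → 1 → 2 → 7 → 3 → 8 → 4: 19 + 6 + 1 + 8 + 14 + 10 = 58
5 → 8 → 4: 20 + 10 = 30
The minimum is 16.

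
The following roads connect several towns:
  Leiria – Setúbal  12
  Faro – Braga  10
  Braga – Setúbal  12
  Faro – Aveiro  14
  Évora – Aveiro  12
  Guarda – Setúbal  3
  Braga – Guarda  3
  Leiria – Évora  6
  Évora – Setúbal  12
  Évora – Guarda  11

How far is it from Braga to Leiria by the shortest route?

Checking several routes:
Braga -> Setúbal -> Évora -> Leiria: 12 + 12 + 6 = 30
Braga -> Setúbal -> Guarda -> Évora -> Leiria: 12 + 3 + 11 + 6 = 32
Braga -> Guarda -> Setúbal -> Évora -> Leiria: 3 + 3 + 12 + 6 = 24
Braga -> Setúbal -> Leiria: 12 + 12 = 24
Braga -> Guarda -> Setúbal -> Leiria: 3 + 3 + 12 = 18
Braga -> Guarda -> Évora -> Leiria: 3 + 11 + 6 = 20
The minimum is 18.

18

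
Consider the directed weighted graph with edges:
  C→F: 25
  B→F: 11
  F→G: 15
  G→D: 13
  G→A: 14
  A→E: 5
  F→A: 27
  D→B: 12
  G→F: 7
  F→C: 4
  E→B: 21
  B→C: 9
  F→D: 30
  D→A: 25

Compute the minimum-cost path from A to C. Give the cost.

35

Candidate routes:
A → E → B → C: 5 + 21 + 9 = 35
A → E → B → F → C: 5 + 21 + 11 + 4 = 41
Best route has total 35.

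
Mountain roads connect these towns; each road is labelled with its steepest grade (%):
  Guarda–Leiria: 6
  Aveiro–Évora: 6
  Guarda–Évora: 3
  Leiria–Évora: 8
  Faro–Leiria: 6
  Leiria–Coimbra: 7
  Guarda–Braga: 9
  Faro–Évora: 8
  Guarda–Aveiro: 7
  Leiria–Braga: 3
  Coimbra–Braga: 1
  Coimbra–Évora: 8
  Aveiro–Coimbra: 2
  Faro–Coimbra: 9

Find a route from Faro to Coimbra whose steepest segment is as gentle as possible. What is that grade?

6

Checking several routes:
Faro -> Leiria -> Coimbra: max(6, 7) = 7
Faro -> Leiria -> Braga -> Coimbra: max(6, 3, 1) = 6
Faro -> Leiria -> Guarda -> Évora -> Aveiro -> Coimbra: max(6, 6, 3, 6, 2) = 6
Faro -> Leiria -> Guarda -> Aveiro -> Coimbra: max(6, 6, 7, 2) = 7
Faro -> Évora -> Coimbra: max(8, 8) = 8
Best route has worst link 6%.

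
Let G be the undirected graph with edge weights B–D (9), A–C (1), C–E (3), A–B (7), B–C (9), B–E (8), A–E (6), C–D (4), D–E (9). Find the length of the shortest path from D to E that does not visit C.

Paths from D to E avoiding C:
D - E: 9
D - B - A - E: 9 + 7 + 6 = 22
D - B - E: 9 + 8 = 17
Best route has total 9.

9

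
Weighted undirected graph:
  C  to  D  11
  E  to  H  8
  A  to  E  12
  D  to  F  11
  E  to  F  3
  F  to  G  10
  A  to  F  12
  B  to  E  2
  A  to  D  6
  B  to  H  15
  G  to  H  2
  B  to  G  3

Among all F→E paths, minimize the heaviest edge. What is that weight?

3

Comparing a few candidate routes:
F→G→B→E: max(10, 3, 2) = 10
F→G→H→E: max(10, 2, 8) = 10
F→E: max(3) = 3
The minimum achievable maximum is 3.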